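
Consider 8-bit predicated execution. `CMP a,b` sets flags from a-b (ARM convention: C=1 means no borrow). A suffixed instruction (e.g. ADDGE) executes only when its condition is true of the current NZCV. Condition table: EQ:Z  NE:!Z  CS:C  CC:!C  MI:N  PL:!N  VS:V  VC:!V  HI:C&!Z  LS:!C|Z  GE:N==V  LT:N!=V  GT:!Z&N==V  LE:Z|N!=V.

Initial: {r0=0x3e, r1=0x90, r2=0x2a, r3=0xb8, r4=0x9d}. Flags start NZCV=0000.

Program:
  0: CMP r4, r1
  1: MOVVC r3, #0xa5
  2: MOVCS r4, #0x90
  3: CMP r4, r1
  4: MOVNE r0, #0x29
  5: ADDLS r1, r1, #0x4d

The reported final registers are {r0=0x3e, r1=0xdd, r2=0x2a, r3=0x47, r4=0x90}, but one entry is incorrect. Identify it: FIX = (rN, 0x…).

FIX = (r3, 0xa5)

[0] flags=0010 → (cmp)
[1] flags=0010 VC?T → r3=0xa5
[2] flags=0010 CS?T → r4=0x90
[3] flags=0110 → (cmp)
[4] flags=0110 NE?F → skip
[5] flags=0110 LS?T → r1=0xdd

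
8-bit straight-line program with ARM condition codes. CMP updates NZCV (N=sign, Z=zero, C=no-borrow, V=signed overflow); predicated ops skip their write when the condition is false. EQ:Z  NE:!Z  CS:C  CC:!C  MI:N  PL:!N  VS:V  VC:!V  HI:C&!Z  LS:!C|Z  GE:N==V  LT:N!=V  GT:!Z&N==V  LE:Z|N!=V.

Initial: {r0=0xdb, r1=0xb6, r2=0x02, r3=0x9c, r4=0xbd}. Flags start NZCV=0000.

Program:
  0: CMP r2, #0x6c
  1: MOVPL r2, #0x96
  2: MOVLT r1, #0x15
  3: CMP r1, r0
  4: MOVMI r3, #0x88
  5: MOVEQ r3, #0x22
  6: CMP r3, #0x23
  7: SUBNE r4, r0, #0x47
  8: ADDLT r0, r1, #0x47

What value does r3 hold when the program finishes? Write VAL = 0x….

VAL = 0x9c

0: ✓ CMP  NZCV=1000
1: · MOVPL
2: ✓ MOVLT  r1←0x15
3: ✓ CMP  NZCV=0000
4: · MOVMI
5: · MOVEQ
6: ✓ CMP  NZCV=0011
7: ✓ SUBNE  r4←0x94
8: ✓ ADDLT  r0←0x5c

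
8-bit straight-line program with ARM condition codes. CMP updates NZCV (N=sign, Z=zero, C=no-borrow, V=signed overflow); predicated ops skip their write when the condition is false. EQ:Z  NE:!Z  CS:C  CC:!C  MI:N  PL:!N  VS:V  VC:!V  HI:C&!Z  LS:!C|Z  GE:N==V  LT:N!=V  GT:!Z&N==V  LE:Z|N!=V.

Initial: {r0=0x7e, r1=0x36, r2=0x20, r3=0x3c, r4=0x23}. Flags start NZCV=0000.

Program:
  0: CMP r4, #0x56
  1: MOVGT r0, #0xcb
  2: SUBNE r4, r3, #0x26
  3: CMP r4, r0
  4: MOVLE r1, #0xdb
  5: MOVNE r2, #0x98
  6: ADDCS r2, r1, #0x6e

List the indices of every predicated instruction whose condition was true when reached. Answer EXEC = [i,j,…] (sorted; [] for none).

EXEC = [2,4,5]

[0] flags=1000 → (cmp)
[1] flags=1000 GT?F → skip
[2] flags=1000 NE?T → r4=0x16
[3] flags=1000 → (cmp)
[4] flags=1000 LE?T → r1=0xdb
[5] flags=1000 NE?T → r2=0x98
[6] flags=1000 CS?F → skip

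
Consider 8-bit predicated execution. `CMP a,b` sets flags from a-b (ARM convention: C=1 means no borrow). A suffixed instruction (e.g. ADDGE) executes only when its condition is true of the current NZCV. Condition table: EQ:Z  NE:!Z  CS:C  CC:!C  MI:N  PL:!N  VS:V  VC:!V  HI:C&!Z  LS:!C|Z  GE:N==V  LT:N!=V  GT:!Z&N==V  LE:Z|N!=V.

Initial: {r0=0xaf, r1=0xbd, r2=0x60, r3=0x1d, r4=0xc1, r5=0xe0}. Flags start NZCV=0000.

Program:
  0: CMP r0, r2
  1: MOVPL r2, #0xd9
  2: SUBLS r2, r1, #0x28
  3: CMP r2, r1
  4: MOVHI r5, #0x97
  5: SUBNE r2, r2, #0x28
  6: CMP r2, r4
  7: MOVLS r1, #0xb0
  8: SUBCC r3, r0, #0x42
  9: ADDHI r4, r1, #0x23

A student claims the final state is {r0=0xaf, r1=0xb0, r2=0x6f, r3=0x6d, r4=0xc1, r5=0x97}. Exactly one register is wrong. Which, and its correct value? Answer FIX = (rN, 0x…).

0: ✓ CMP  NZCV=0011
1: ✓ MOVPL  r2←0xd9
2: · SUBLS
3: ✓ CMP  NZCV=0010
4: ✓ MOVHI  r5←0x97
5: ✓ SUBNE  r2←0xb1
6: ✓ CMP  NZCV=1000
7: ✓ MOVLS  r1←0xb0
8: ✓ SUBCC  r3←0x6d
9: · ADDHI

FIX = (r2, 0xb1)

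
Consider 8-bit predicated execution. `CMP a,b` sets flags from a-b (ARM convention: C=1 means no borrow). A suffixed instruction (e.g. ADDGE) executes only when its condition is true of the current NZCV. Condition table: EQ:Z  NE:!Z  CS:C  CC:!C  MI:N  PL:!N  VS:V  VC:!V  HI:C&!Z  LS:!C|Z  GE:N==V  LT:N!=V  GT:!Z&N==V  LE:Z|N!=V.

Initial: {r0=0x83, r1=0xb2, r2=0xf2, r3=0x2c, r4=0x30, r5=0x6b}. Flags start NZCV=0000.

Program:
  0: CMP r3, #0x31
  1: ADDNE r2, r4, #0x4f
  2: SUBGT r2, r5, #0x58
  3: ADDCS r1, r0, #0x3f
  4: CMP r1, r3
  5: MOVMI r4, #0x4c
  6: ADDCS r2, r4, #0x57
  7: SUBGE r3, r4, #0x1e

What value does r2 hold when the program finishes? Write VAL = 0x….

[0] flags=1000 → (cmp)
[1] flags=1000 NE?T → r2=0x7f
[2] flags=1000 GT?F → skip
[3] flags=1000 CS?F → skip
[4] flags=1010 → (cmp)
[5] flags=1010 MI?T → r4=0x4c
[6] flags=1010 CS?T → r2=0xa3
[7] flags=1010 GE?F → skip

VAL = 0xa3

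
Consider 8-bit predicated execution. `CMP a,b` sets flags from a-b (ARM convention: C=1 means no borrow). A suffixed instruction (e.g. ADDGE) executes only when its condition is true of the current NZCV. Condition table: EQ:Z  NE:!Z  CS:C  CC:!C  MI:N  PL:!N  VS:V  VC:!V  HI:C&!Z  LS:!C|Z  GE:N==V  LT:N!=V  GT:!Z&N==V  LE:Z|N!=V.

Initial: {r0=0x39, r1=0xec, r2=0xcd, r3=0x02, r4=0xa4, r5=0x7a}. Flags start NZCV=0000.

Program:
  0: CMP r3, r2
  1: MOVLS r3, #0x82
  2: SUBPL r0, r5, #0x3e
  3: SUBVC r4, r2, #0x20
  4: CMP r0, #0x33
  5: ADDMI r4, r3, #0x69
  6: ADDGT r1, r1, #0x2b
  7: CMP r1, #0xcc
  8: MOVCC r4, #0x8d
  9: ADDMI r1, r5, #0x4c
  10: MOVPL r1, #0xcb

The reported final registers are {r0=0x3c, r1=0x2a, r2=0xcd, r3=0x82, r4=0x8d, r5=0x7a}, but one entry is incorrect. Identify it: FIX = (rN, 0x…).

FIX = (r1, 0xcb)

[0] flags=0000 → (cmp)
[1] flags=0000 LS?T → r3=0x82
[2] flags=0000 PL?T → r0=0x3c
[3] flags=0000 VC?T → r4=0xad
[4] flags=0010 → (cmp)
[5] flags=0010 MI?F → skip
[6] flags=0010 GT?T → r1=0x17
[7] flags=0000 → (cmp)
[8] flags=0000 CC?T → r4=0x8d
[9] flags=0000 MI?F → skip
[10] flags=0000 PL?T → r1=0xcb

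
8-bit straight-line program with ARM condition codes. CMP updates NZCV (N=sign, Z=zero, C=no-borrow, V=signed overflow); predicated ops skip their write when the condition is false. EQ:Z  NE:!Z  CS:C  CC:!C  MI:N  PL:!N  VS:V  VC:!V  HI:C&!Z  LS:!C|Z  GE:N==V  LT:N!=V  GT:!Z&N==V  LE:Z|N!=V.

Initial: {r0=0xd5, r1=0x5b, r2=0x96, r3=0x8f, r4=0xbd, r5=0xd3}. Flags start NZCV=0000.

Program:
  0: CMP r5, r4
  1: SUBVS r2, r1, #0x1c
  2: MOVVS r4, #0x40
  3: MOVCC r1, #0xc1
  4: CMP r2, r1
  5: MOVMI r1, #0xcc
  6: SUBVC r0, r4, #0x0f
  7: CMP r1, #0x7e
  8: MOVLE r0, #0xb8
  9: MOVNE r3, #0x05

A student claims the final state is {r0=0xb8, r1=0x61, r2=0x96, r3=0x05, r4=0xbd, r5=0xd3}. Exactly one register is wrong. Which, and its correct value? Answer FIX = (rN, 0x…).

FIX = (r1, 0x5b)

0: ✓ CMP  NZCV=0010
1: · SUBVS
2: · MOVVS
3: · MOVCC
4: ✓ CMP  NZCV=0011
5: · MOVMI
6: · SUBVC
7: ✓ CMP  NZCV=1000
8: ✓ MOVLE  r0←0xb8
9: ✓ MOVNE  r3←0x05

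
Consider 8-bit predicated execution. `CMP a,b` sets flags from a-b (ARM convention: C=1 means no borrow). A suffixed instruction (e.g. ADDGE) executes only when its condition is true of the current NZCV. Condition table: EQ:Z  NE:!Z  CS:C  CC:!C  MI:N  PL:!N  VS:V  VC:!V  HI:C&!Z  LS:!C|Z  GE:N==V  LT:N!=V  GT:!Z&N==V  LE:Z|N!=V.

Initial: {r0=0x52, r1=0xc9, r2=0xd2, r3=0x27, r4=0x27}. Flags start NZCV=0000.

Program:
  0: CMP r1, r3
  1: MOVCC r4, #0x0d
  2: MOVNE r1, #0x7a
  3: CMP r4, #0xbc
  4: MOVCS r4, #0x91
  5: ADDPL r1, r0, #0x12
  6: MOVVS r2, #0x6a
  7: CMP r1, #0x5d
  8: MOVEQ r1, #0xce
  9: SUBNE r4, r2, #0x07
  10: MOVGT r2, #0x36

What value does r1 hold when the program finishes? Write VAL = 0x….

VAL = 0x64

[0] flags=1010 → (cmp)
[1] flags=1010 CC?F → skip
[2] flags=1010 NE?T → r1=0x7a
[3] flags=0000 → (cmp)
[4] flags=0000 CS?F → skip
[5] flags=0000 PL?T → r1=0x64
[6] flags=0000 VS?F → skip
[7] flags=0010 → (cmp)
[8] flags=0010 EQ?F → skip
[9] flags=0010 NE?T → r4=0xcb
[10] flags=0010 GT?T → r2=0x36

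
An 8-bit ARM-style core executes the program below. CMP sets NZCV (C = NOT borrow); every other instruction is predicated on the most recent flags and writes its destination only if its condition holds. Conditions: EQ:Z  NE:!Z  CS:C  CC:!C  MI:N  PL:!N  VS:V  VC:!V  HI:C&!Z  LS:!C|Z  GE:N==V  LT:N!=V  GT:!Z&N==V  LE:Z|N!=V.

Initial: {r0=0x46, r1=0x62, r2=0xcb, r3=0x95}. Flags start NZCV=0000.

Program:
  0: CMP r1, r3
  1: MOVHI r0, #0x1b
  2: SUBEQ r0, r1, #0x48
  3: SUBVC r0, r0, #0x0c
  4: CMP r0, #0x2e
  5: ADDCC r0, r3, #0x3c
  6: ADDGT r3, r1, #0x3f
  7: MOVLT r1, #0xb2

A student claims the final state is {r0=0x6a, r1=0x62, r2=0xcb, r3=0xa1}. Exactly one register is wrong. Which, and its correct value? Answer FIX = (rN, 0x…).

0: ✓ CMP  NZCV=1001
1: · MOVHI
2: · SUBEQ
3: · SUBVC
4: ✓ CMP  NZCV=0010
5: · ADDCC
6: ✓ ADDGT  r3←0xa1
7: · MOVLT

FIX = (r0, 0x46)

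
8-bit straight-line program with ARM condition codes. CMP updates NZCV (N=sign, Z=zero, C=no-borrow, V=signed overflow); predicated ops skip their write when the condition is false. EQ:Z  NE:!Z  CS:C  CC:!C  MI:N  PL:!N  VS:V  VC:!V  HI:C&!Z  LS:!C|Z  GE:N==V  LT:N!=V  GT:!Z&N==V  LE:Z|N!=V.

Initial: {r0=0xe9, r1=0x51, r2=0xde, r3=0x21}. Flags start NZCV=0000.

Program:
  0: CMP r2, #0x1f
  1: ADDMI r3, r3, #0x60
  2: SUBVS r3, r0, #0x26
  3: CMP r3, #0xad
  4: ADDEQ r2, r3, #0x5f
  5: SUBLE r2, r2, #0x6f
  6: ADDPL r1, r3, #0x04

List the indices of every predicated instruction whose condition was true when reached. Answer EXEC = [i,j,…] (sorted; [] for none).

[0] flags=1010 → (cmp)
[1] flags=1010 MI?T → r3=0x81
[2] flags=1010 VS?F → skip
[3] flags=1000 → (cmp)
[4] flags=1000 EQ?F → skip
[5] flags=1000 LE?T → r2=0x6f
[6] flags=1000 PL?F → skip

EXEC = [1,5]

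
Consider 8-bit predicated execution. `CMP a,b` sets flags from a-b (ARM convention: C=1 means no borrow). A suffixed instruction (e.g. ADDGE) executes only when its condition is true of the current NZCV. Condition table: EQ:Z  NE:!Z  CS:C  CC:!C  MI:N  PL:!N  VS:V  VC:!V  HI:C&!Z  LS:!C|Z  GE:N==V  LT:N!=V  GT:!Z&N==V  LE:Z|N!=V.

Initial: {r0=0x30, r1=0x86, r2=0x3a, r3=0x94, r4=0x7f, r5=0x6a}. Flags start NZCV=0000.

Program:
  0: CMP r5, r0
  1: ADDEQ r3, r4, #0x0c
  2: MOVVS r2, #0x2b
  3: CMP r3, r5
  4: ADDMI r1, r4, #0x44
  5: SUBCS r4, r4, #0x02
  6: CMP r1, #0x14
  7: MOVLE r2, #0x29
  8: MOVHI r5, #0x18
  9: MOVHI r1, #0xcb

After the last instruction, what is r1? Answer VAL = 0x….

[0] flags=0010 → (cmp)
[1] flags=0010 EQ?F → skip
[2] flags=0010 VS?F → skip
[3] flags=0011 → (cmp)
[4] flags=0011 MI?F → skip
[5] flags=0011 CS?T → r4=0x7d
[6] flags=0011 → (cmp)
[7] flags=0011 LE?T → r2=0x29
[8] flags=0011 HI?T → r5=0x18
[9] flags=0011 HI?T → r1=0xcb

VAL = 0xcb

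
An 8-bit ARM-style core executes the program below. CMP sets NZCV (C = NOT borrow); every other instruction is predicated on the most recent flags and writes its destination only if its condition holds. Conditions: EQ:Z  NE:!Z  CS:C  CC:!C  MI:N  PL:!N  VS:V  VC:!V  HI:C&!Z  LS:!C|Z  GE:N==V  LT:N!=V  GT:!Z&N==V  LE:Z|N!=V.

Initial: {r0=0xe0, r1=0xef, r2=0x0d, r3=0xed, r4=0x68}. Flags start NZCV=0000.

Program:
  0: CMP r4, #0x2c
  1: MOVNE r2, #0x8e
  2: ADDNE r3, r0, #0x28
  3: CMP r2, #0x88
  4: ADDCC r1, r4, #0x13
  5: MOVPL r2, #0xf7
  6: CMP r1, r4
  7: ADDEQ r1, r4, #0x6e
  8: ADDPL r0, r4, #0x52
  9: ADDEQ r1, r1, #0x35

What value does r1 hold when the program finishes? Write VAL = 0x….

VAL = 0xef

0: ✓ CMP  NZCV=0010
1: ✓ MOVNE  r2←0x8e
2: ✓ ADDNE  r3←0x08
3: ✓ CMP  NZCV=0010
4: · ADDCC
5: ✓ MOVPL  r2←0xf7
6: ✓ CMP  NZCV=1010
7: · ADDEQ
8: · ADDPL
9: · ADDEQ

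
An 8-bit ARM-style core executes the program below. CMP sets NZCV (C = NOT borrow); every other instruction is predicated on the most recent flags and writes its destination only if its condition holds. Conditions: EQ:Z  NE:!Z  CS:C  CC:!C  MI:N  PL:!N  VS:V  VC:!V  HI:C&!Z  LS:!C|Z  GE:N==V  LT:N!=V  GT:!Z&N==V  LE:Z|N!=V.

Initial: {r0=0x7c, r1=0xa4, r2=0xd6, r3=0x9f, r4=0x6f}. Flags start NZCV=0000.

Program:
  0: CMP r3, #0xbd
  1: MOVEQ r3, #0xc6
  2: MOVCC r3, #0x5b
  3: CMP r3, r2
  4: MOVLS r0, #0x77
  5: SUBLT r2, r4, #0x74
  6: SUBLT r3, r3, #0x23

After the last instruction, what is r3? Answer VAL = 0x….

VAL = 0x5b

[0] flags=1000 → (cmp)
[1] flags=1000 EQ?F → skip
[2] flags=1000 CC?T → r3=0x5b
[3] flags=1001 → (cmp)
[4] flags=1001 LS?T → r0=0x77
[5] flags=1001 LT?F → skip
[6] flags=1001 LT?F → skip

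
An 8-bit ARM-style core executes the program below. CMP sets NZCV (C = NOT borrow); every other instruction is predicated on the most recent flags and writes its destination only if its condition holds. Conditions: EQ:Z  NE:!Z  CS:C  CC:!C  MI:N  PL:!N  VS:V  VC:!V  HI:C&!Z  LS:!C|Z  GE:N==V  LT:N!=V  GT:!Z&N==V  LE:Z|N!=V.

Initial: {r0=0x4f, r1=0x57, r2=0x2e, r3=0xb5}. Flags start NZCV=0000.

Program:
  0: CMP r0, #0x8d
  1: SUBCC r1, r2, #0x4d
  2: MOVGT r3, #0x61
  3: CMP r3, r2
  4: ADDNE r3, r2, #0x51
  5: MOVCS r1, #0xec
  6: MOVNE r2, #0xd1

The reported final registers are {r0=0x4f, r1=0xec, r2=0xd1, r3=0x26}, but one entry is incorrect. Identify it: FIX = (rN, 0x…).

[0] flags=1001 → (cmp)
[1] flags=1001 CC?T → r1=0xe1
[2] flags=1001 GT?T → r3=0x61
[3] flags=0010 → (cmp)
[4] flags=0010 NE?T → r3=0x7f
[5] flags=0010 CS?T → r1=0xec
[6] flags=0010 NE?T → r2=0xd1

FIX = (r3, 0x7f)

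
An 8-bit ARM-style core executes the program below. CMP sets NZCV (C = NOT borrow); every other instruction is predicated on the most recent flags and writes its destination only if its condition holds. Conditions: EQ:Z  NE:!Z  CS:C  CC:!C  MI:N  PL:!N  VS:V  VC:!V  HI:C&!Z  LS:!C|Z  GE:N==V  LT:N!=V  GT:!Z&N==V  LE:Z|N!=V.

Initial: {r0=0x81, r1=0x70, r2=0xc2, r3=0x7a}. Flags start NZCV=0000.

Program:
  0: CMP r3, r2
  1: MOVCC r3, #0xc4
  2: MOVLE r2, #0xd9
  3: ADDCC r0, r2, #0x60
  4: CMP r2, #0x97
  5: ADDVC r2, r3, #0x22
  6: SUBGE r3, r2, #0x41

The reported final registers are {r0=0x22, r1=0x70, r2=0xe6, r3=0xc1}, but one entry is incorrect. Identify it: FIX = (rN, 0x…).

FIX = (r3, 0xa5)

[0] flags=1001 → (cmp)
[1] flags=1001 CC?T → r3=0xc4
[2] flags=1001 LE?F → skip
[3] flags=1001 CC?T → r0=0x22
[4] flags=0010 → (cmp)
[5] flags=0010 VC?T → r2=0xe6
[6] flags=0010 GE?T → r3=0xa5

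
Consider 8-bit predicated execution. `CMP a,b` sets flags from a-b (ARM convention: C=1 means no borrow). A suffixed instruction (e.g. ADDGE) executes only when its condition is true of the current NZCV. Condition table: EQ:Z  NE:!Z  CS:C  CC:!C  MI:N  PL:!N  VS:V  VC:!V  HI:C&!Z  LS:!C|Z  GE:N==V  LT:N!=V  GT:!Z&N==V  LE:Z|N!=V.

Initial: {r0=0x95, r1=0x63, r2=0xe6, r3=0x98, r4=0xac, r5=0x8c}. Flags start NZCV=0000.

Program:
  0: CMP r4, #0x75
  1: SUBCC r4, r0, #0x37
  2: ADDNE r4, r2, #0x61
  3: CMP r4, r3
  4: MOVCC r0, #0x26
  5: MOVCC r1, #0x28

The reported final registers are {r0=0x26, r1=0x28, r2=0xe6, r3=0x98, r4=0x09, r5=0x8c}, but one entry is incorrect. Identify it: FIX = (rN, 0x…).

0: ✓ CMP  NZCV=0011
1: · SUBCC
2: ✓ ADDNE  r4←0x47
3: ✓ CMP  NZCV=1001
4: ✓ MOVCC  r0←0x26
5: ✓ MOVCC  r1←0x28

FIX = (r4, 0x47)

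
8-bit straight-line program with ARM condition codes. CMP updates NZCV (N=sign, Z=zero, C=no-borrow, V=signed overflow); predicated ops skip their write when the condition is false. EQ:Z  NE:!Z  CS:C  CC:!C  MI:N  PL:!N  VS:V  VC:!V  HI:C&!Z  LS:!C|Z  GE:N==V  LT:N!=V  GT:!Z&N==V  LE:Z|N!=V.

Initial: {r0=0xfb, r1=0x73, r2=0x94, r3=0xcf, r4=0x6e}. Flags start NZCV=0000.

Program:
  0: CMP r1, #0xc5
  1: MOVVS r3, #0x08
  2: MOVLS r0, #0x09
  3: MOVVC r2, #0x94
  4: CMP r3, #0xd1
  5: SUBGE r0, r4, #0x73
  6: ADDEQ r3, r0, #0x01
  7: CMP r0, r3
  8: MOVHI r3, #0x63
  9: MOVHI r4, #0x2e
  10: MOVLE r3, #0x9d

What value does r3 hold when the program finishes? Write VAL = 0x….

VAL = 0x9d

0: ✓ CMP  NZCV=1001
1: ✓ MOVVS  r3←0x08
2: ✓ MOVLS  r0←0x09
3: · MOVVC
4: ✓ CMP  NZCV=0000
5: ✓ SUBGE  r0←0xfb
6: · ADDEQ
7: ✓ CMP  NZCV=1010
8: ✓ MOVHI  r3←0x63
9: ✓ MOVHI  r4←0x2e
10: ✓ MOVLE  r3←0x9d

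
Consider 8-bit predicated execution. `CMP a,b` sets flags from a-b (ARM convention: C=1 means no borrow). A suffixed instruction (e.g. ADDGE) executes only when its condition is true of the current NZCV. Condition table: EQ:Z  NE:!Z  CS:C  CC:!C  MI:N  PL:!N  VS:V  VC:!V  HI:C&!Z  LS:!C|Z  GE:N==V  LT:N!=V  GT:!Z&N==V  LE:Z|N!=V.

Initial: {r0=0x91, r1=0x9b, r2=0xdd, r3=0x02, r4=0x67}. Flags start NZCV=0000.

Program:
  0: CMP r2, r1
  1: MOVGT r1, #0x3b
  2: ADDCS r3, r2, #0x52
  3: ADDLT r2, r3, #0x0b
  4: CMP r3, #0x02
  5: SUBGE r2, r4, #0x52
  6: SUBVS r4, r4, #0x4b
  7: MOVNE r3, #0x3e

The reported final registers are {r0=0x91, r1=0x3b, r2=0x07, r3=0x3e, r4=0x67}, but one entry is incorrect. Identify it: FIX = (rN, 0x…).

[0] flags=0010 → (cmp)
[1] flags=0010 GT?T → r1=0x3b
[2] flags=0010 CS?T → r3=0x2f
[3] flags=0010 LT?F → skip
[4] flags=0010 → (cmp)
[5] flags=0010 GE?T → r2=0x15
[6] flags=0010 VS?F → skip
[7] flags=0010 NE?T → r3=0x3e

FIX = (r2, 0x15)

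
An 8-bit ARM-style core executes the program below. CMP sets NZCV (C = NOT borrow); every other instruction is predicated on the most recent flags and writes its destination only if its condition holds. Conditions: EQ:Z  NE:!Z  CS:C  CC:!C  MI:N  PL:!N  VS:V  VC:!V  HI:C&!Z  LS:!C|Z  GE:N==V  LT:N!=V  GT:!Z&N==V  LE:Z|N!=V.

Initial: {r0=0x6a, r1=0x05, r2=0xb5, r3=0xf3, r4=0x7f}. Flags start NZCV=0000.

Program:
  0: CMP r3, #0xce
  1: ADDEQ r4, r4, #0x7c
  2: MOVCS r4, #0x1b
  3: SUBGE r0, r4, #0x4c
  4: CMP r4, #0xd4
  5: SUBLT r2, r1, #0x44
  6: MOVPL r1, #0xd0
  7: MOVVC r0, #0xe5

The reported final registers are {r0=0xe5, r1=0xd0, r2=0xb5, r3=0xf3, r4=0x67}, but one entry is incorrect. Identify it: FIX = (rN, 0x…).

0: ✓ CMP  NZCV=0010
1: · ADDEQ
2: ✓ MOVCS  r4←0x1b
3: ✓ SUBGE  r0←0xcf
4: ✓ CMP  NZCV=0000
5: · SUBLT
6: ✓ MOVPL  r1←0xd0
7: ✓ MOVVC  r0←0xe5

FIX = (r4, 0x1b)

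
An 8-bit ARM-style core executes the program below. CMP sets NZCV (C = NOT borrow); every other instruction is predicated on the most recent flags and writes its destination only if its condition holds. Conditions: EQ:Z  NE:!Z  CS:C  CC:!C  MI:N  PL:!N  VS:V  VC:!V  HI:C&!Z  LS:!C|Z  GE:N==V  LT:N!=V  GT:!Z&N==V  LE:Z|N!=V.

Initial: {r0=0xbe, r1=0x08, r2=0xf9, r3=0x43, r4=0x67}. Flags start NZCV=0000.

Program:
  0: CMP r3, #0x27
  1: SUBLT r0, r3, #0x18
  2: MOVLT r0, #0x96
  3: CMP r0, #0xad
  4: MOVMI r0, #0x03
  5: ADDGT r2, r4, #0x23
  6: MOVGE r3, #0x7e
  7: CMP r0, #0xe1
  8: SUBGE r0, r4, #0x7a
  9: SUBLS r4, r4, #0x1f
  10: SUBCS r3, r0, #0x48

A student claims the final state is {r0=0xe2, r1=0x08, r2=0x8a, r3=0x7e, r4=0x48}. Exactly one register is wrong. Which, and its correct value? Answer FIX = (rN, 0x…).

FIX = (r0, 0xbe)

0: ✓ CMP  NZCV=0010
1: · SUBLT
2: · MOVLT
3: ✓ CMP  NZCV=0010
4: · MOVMI
5: ✓ ADDGT  r2←0x8a
6: ✓ MOVGE  r3←0x7e
7: ✓ CMP  NZCV=1000
8: · SUBGE
9: ✓ SUBLS  r4←0x48
10: · SUBCS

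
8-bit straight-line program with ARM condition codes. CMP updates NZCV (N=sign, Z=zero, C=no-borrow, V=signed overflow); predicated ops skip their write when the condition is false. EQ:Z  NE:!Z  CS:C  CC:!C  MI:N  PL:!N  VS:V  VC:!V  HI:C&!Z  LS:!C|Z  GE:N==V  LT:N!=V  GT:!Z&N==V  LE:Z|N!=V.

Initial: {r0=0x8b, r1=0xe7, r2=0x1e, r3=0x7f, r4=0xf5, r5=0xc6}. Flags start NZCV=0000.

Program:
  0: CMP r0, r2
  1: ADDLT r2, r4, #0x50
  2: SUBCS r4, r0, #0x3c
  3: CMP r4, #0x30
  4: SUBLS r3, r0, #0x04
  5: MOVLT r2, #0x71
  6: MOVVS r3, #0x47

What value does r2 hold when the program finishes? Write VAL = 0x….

0: ✓ CMP  NZCV=0011
1: ✓ ADDLT  r2←0x45
2: ✓ SUBCS  r4←0x4f
3: ✓ CMP  NZCV=0010
4: · SUBLS
5: · MOVLT
6: · MOVVS

VAL = 0x45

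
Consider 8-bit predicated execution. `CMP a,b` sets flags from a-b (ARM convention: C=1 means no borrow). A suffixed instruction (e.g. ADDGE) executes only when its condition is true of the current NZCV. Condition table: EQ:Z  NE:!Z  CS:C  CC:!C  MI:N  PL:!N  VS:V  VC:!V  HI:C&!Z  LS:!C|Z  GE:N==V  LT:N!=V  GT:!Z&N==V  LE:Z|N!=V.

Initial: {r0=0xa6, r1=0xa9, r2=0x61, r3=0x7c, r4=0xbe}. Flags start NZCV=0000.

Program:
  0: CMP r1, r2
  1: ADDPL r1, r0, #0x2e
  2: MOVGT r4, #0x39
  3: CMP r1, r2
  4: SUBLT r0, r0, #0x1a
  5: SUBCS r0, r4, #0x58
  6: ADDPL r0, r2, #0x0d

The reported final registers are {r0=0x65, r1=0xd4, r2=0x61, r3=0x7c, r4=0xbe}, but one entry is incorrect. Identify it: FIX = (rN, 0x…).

FIX = (r0, 0x6e)

[0] flags=0011 → (cmp)
[1] flags=0011 PL?T → r1=0xd4
[2] flags=0011 GT?F → skip
[3] flags=0011 → (cmp)
[4] flags=0011 LT?T → r0=0x8c
[5] flags=0011 CS?T → r0=0x66
[6] flags=0011 PL?T → r0=0x6e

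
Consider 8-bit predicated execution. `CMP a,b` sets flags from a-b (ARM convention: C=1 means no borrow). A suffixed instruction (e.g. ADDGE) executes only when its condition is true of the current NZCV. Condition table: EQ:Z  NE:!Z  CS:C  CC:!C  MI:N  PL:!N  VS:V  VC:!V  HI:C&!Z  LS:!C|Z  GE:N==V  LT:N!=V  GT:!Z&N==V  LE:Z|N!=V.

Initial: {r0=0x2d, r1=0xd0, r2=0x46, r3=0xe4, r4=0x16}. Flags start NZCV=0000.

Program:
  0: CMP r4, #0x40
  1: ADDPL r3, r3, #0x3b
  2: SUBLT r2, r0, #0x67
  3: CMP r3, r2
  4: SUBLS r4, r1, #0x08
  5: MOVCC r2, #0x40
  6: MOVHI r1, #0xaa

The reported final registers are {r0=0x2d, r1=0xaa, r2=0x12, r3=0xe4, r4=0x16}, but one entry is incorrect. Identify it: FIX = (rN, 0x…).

FIX = (r2, 0xc6)

0: ✓ CMP  NZCV=1000
1: · ADDPL
2: ✓ SUBLT  r2←0xc6
3: ✓ CMP  NZCV=0010
4: · SUBLS
5: · MOVCC
6: ✓ MOVHI  r1←0xaa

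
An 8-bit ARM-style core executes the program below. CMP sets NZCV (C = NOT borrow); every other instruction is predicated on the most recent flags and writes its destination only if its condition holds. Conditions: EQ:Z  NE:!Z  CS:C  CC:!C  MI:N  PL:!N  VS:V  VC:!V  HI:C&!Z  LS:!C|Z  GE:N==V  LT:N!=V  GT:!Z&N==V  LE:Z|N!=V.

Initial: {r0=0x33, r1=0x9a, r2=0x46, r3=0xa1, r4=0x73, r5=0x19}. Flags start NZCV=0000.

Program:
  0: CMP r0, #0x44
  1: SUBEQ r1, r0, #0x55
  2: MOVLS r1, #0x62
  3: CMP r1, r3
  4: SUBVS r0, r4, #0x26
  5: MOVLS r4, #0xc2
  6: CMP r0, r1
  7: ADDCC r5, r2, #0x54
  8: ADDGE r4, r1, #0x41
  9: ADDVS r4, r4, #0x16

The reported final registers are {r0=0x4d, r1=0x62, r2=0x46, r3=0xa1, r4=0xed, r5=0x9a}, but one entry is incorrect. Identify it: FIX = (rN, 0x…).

[0] flags=1000 → (cmp)
[1] flags=1000 EQ?F → skip
[2] flags=1000 LS?T → r1=0x62
[3] flags=1001 → (cmp)
[4] flags=1001 VS?T → r0=0x4d
[5] flags=1001 LS?T → r4=0xc2
[6] flags=1000 → (cmp)
[7] flags=1000 CC?T → r5=0x9a
[8] flags=1000 GE?F → skip
[9] flags=1000 VS?F → skip

FIX = (r4, 0xc2)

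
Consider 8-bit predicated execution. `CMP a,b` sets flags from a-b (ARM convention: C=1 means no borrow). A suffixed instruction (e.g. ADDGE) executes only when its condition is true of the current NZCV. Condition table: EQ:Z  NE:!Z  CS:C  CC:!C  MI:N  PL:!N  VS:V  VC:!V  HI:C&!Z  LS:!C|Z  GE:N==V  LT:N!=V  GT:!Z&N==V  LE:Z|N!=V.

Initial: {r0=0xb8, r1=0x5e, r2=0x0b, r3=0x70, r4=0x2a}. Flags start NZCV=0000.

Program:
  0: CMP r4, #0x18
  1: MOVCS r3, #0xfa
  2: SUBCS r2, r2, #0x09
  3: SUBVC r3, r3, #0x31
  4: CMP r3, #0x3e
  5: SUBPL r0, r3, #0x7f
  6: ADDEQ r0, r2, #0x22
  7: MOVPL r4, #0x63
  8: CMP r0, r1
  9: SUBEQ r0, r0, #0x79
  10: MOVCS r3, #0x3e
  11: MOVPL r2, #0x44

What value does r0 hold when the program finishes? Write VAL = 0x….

[0] flags=0010 → (cmp)
[1] flags=0010 CS?T → r3=0xfa
[2] flags=0010 CS?T → r2=0x02
[3] flags=0010 VC?T → r3=0xc9
[4] flags=1010 → (cmp)
[5] flags=1010 PL?F → skip
[6] flags=1010 EQ?F → skip
[7] flags=1010 PL?F → skip
[8] flags=0011 → (cmp)
[9] flags=0011 EQ?F → skip
[10] flags=0011 CS?T → r3=0x3e
[11] flags=0011 PL?T → r2=0x44

VAL = 0xb8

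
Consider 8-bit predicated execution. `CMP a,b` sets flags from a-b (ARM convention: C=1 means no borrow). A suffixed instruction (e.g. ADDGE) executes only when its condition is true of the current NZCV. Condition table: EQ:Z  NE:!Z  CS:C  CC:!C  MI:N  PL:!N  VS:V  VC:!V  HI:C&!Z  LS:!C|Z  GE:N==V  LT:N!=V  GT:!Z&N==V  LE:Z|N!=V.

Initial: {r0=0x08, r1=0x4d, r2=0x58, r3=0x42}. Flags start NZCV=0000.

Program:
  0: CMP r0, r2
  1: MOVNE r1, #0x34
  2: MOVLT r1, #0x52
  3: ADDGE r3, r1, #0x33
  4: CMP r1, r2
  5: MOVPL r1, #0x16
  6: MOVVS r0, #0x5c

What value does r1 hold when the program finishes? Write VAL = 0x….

[0] flags=1000 → (cmp)
[1] flags=1000 NE?T → r1=0x34
[2] flags=1000 LT?T → r1=0x52
[3] flags=1000 GE?F → skip
[4] flags=1000 → (cmp)
[5] flags=1000 PL?F → skip
[6] flags=1000 VS?F → skip

VAL = 0x52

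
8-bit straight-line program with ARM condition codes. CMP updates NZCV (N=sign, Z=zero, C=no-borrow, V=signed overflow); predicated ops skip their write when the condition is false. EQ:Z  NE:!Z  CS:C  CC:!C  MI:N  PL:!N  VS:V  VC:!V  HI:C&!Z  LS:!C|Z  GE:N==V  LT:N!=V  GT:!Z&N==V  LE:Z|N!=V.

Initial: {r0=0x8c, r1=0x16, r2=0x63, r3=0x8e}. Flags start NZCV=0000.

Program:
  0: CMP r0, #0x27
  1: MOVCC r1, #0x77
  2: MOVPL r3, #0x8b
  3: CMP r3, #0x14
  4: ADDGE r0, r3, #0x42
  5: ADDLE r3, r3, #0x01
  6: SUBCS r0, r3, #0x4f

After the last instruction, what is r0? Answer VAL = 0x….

VAL = 0x3d

[0] flags=0011 → (cmp)
[1] flags=0011 CC?F → skip
[2] flags=0011 PL?T → r3=0x8b
[3] flags=0011 → (cmp)
[4] flags=0011 GE?F → skip
[5] flags=0011 LE?T → r3=0x8c
[6] flags=0011 CS?T → r0=0x3d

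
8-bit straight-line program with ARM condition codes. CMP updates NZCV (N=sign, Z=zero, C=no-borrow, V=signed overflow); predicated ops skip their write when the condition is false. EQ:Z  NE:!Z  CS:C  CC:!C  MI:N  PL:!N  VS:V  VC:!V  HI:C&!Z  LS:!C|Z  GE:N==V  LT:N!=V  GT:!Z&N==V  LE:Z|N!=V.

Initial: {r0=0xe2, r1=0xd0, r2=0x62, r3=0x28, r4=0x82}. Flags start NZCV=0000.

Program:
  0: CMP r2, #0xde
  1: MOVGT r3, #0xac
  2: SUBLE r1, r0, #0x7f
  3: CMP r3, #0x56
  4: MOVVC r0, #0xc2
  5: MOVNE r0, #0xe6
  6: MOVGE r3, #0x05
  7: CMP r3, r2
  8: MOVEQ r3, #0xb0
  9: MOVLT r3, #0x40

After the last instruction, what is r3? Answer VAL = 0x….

VAL = 0x40

[0] flags=1001 → (cmp)
[1] flags=1001 GT?T → r3=0xac
[2] flags=1001 LE?F → skip
[3] flags=0011 → (cmp)
[4] flags=0011 VC?F → skip
[5] flags=0011 NE?T → r0=0xe6
[6] flags=0011 GE?F → skip
[7] flags=0011 → (cmp)
[8] flags=0011 EQ?F → skip
[9] flags=0011 LT?T → r3=0x40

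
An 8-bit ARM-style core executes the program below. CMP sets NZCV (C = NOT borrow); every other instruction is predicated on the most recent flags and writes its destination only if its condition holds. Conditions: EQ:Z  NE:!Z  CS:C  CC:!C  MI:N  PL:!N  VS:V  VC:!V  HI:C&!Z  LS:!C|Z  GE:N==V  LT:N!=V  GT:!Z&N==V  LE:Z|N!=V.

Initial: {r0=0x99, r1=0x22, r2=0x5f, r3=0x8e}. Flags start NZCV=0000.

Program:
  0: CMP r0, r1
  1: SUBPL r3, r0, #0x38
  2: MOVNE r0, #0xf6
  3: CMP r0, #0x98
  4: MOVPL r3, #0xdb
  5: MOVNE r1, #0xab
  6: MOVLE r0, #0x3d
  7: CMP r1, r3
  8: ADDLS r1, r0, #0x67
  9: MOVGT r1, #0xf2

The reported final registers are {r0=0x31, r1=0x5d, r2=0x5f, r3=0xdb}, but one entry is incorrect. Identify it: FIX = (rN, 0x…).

FIX = (r0, 0xf6)

0: ✓ CMP  NZCV=0011
1: ✓ SUBPL  r3←0x61
2: ✓ MOVNE  r0←0xf6
3: ✓ CMP  NZCV=0010
4: ✓ MOVPL  r3←0xdb
5: ✓ MOVNE  r1←0xab
6: · MOVLE
7: ✓ CMP  NZCV=1000
8: ✓ ADDLS  r1←0x5d
9: · MOVGT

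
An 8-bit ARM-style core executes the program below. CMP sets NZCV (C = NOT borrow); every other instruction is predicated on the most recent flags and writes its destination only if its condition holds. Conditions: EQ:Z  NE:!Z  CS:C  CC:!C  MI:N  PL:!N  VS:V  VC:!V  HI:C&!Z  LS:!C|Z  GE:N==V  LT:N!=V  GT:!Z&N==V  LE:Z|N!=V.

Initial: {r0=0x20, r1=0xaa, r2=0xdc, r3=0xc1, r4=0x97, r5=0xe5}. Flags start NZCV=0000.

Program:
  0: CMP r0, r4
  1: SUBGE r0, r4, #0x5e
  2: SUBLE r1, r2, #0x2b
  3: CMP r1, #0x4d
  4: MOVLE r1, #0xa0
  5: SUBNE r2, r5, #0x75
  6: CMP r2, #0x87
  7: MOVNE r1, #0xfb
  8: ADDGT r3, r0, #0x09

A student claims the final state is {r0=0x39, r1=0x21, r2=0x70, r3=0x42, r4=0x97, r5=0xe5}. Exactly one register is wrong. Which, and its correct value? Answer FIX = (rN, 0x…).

[0] flags=1001 → (cmp)
[1] flags=1001 GE?T → r0=0x39
[2] flags=1001 LE?F → skip
[3] flags=0011 → (cmp)
[4] flags=0011 LE?T → r1=0xa0
[5] flags=0011 NE?T → r2=0x70
[6] flags=1001 → (cmp)
[7] flags=1001 NE?T → r1=0xfb
[8] flags=1001 GT?T → r3=0x42

FIX = (r1, 0xfb)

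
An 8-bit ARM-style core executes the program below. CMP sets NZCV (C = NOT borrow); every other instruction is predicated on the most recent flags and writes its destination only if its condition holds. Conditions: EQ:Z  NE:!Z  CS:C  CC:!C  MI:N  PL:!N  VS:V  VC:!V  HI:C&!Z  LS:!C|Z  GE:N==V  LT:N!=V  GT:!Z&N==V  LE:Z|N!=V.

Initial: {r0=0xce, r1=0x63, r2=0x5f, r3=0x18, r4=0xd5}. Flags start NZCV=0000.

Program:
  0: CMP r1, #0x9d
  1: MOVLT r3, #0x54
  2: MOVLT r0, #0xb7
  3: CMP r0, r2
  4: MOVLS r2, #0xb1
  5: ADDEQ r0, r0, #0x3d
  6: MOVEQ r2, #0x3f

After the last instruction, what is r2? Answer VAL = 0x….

VAL = 0x5f

0: ✓ CMP  NZCV=1001
1: · MOVLT
2: · MOVLT
3: ✓ CMP  NZCV=0011
4: · MOVLS
5: · ADDEQ
6: · MOVEQ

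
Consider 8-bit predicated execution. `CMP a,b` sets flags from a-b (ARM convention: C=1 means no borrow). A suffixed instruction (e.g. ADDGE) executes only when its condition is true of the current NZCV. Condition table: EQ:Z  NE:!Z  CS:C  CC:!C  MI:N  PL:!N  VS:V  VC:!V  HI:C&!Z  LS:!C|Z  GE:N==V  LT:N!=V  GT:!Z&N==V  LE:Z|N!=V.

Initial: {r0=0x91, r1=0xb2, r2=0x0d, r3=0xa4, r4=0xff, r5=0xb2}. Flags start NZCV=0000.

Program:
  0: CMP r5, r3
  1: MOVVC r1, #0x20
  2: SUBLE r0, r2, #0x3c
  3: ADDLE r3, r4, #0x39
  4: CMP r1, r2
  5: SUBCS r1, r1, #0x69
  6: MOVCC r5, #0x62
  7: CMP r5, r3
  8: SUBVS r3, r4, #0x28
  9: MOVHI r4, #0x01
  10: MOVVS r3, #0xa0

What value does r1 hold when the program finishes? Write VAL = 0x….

0: ✓ CMP  NZCV=0010
1: ✓ MOVVC  r1←0x20
2: · SUBLE
3: · ADDLE
4: ✓ CMP  NZCV=0010
5: ✓ SUBCS  r1←0xb7
6: · MOVCC
7: ✓ CMP  NZCV=0010
8: · SUBVS
9: ✓ MOVHI  r4←0x01
10: · MOVVS

VAL = 0xb7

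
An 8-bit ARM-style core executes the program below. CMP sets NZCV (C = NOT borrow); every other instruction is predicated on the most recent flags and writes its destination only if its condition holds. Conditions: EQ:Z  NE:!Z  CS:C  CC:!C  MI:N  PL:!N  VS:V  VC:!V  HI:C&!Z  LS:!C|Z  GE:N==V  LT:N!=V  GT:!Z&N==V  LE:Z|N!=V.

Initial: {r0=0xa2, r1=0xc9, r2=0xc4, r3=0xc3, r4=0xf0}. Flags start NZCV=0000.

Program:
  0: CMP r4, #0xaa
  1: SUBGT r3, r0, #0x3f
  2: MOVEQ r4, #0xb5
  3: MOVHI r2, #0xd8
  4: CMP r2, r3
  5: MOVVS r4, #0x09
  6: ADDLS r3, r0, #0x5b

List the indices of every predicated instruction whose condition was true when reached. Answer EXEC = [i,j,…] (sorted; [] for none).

0: ✓ CMP  NZCV=0010
1: ✓ SUBGT  r3←0x63
2: · MOVEQ
3: ✓ MOVHI  r2←0xd8
4: ✓ CMP  NZCV=0011
5: ✓ MOVVS  r4←0x09
6: · ADDLS

EXEC = [1,3,5]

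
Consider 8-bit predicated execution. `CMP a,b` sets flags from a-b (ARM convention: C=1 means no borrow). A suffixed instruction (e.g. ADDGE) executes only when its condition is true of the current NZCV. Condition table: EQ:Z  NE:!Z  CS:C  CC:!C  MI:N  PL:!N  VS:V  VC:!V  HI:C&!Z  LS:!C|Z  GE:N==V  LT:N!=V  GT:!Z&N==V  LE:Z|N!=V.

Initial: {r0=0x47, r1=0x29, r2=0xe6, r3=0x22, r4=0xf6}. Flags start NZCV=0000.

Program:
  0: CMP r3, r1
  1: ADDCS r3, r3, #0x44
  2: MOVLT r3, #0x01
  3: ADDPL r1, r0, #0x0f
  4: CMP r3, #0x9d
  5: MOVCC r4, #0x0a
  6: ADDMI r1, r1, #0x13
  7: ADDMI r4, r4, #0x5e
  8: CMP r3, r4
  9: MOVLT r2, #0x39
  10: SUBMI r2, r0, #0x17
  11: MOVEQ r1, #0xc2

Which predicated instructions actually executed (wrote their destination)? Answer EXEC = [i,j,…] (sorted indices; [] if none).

[0] flags=1000 → (cmp)
[1] flags=1000 CS?F → skip
[2] flags=1000 LT?T → r3=0x01
[3] flags=1000 PL?F → skip
[4] flags=0000 → (cmp)
[5] flags=0000 CC?T → r4=0x0a
[6] flags=0000 MI?F → skip
[7] flags=0000 MI?F → skip
[8] flags=1000 → (cmp)
[9] flags=1000 LT?T → r2=0x39
[10] flags=1000 MI?T → r2=0x30
[11] flags=1000 EQ?F → skip

EXEC = [2,5,9,10]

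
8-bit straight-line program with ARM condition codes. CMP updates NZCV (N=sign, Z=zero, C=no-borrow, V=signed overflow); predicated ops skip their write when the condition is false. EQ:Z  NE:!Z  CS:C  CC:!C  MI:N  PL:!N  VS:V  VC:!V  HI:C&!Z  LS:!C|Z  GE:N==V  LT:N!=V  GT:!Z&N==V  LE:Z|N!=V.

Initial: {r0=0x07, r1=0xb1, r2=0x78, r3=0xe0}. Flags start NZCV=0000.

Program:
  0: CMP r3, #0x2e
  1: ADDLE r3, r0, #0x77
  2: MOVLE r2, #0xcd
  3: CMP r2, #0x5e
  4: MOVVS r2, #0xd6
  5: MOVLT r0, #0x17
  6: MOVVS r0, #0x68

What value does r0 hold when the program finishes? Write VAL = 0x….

[0] flags=1010 → (cmp)
[1] flags=1010 LE?T → r3=0x7e
[2] flags=1010 LE?T → r2=0xcd
[3] flags=0011 → (cmp)
[4] flags=0011 VS?T → r2=0xd6
[5] flags=0011 LT?T → r0=0x17
[6] flags=0011 VS?T → r0=0x68

VAL = 0x68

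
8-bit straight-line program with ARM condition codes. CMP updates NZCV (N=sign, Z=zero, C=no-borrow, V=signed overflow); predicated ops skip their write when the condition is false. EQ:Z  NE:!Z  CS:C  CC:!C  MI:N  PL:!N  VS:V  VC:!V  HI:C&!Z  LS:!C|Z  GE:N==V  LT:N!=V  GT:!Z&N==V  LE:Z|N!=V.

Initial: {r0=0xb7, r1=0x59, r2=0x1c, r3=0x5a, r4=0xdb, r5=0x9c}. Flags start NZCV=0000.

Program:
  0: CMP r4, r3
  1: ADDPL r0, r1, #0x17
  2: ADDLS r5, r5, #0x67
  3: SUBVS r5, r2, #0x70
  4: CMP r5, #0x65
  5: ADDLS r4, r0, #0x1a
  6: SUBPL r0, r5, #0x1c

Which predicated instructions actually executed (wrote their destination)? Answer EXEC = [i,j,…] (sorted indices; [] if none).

EXEC = [6]

[0] flags=1010 → (cmp)
[1] flags=1010 PL?F → skip
[2] flags=1010 LS?F → skip
[3] flags=1010 VS?F → skip
[4] flags=0011 → (cmp)
[5] flags=0011 LS?F → skip
[6] flags=0011 PL?T → r0=0x80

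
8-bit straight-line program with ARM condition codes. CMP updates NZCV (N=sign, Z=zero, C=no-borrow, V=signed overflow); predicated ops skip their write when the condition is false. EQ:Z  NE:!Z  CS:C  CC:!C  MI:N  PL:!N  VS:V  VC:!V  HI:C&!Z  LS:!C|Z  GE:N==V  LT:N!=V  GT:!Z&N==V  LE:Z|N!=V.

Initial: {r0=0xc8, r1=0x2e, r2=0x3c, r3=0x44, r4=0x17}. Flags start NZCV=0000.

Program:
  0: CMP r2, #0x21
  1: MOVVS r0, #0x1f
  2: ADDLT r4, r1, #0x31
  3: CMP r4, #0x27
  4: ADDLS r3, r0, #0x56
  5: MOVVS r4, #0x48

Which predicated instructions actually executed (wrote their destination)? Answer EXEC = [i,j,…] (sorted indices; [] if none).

0: ✓ CMP  NZCV=0010
1: · MOVVS
2: · ADDLT
3: ✓ CMP  NZCV=1000
4: ✓ ADDLS  r3←0x1e
5: · MOVVS

EXEC = [4]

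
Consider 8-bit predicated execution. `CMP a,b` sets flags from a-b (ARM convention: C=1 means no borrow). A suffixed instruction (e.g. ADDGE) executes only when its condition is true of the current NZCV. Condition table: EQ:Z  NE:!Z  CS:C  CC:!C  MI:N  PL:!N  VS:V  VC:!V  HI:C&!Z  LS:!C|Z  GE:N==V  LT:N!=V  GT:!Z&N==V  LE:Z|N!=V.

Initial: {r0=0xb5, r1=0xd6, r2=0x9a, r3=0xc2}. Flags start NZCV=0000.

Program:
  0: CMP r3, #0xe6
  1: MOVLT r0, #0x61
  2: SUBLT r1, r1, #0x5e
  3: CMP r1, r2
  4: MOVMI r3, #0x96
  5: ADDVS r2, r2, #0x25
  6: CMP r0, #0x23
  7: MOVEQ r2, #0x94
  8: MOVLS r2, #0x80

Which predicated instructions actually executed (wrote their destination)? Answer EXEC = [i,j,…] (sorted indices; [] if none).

EXEC = [1,2,4,5]

[0] flags=1000 → (cmp)
[1] flags=1000 LT?T → r0=0x61
[2] flags=1000 LT?T → r1=0x78
[3] flags=1001 → (cmp)
[4] flags=1001 MI?T → r3=0x96
[5] flags=1001 VS?T → r2=0xbf
[6] flags=0010 → (cmp)
[7] flags=0010 EQ?F → skip
[8] flags=0010 LS?F → skip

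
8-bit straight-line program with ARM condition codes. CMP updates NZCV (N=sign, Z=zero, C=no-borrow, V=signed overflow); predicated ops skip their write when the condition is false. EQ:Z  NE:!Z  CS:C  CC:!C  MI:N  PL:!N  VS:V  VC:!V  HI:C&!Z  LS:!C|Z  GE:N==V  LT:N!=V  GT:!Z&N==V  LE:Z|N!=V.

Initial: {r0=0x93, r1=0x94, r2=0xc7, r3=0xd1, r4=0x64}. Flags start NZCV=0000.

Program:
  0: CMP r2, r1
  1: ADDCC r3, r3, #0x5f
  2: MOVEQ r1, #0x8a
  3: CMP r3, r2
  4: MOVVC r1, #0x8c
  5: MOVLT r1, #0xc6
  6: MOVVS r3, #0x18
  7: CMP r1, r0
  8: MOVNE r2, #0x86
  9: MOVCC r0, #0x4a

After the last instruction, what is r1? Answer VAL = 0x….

VAL = 0x8c

0: ✓ CMP  NZCV=0010
1: · ADDCC
2: · MOVEQ
3: ✓ CMP  NZCV=0010
4: ✓ MOVVC  r1←0x8c
5: · MOVLT
6: · MOVVS
7: ✓ CMP  NZCV=1000
8: ✓ MOVNE  r2←0x86
9: ✓ MOVCC  r0←0x4a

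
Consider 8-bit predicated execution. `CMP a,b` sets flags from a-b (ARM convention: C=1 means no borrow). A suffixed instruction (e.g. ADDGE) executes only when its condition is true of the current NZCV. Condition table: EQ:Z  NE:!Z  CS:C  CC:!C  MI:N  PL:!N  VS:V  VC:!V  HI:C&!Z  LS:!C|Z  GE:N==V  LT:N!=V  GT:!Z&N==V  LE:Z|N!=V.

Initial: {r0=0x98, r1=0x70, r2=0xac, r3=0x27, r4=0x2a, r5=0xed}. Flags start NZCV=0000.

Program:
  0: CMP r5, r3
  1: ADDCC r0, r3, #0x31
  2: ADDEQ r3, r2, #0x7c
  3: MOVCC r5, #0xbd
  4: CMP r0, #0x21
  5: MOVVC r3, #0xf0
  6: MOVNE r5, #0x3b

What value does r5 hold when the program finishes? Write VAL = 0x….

VAL = 0x3b

0: ✓ CMP  NZCV=1010
1: · ADDCC
2: · ADDEQ
3: · MOVCC
4: ✓ CMP  NZCV=0011
5: · MOVVC
6: ✓ MOVNE  r5←0x3b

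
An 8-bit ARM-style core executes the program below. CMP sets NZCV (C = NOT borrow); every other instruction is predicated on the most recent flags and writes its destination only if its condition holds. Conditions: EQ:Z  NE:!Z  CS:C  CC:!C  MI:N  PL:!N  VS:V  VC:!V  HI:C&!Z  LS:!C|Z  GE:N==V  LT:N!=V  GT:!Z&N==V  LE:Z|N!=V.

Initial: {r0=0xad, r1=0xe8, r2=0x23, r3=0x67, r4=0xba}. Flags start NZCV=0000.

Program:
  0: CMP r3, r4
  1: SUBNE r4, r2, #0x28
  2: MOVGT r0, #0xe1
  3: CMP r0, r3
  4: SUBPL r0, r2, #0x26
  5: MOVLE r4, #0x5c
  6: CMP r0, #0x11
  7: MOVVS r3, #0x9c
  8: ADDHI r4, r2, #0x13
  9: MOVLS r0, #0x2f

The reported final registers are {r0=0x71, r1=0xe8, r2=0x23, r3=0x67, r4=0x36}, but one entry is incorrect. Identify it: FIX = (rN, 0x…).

FIX = (r0, 0xfd)

0: ✓ CMP  NZCV=1001
1: ✓ SUBNE  r4←0xfb
2: ✓ MOVGT  r0←0xe1
3: ✓ CMP  NZCV=0011
4: ✓ SUBPL  r0←0xfd
5: ✓ MOVLE  r4←0x5c
6: ✓ CMP  NZCV=1010
7: · MOVVS
8: ✓ ADDHI  r4←0x36
9: · MOVLS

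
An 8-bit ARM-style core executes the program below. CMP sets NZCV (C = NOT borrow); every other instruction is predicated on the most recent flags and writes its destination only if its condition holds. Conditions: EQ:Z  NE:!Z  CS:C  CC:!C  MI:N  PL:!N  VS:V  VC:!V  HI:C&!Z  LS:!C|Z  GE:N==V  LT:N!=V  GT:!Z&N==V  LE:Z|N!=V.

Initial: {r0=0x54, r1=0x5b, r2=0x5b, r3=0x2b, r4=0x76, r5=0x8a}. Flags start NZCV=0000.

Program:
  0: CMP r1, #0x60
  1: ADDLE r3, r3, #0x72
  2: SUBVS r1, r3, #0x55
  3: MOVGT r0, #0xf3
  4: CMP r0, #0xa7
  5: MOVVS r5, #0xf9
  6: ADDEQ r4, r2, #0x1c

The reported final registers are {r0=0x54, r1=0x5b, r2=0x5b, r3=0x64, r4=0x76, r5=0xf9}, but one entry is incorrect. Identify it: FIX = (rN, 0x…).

FIX = (r3, 0x9d)

0: ✓ CMP  NZCV=1000
1: ✓ ADDLE  r3←0x9d
2: · SUBVS
3: · MOVGT
4: ✓ CMP  NZCV=1001
5: ✓ MOVVS  r5←0xf9
6: · ADDEQ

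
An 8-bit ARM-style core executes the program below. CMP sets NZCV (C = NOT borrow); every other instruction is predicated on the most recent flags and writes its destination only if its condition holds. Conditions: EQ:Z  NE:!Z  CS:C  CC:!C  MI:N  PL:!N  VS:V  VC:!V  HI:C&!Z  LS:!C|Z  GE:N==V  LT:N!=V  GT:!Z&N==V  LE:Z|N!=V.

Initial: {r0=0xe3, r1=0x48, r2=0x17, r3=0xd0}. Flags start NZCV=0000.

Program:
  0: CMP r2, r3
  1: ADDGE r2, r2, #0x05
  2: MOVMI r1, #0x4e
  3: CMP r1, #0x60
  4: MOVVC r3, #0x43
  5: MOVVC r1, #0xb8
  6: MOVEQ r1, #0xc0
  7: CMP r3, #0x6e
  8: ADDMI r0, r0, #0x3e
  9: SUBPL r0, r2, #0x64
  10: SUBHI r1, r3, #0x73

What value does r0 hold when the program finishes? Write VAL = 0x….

0: ✓ CMP  NZCV=0000
1: ✓ ADDGE  r2←0x1c
2: · MOVMI
3: ✓ CMP  NZCV=1000
4: ✓ MOVVC  r3←0x43
5: ✓ MOVVC  r1←0xb8
6: · MOVEQ
7: ✓ CMP  NZCV=1000
8: ✓ ADDMI  r0←0x21
9: · SUBPL
10: · SUBHI

VAL = 0x21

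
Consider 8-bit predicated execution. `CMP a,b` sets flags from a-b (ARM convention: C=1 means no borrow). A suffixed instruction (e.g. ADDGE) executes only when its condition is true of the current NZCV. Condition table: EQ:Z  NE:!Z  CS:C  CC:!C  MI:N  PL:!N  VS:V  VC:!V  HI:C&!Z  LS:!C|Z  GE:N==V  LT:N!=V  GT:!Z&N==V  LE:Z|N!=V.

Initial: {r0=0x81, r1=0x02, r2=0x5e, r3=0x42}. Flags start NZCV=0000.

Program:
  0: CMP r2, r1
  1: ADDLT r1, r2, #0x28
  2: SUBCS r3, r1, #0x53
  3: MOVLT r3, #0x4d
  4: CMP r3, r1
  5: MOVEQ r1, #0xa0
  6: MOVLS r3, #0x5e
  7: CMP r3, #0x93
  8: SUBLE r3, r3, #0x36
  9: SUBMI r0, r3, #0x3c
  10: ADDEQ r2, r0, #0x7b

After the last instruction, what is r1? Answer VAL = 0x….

VAL = 0x02

[0] flags=0010 → (cmp)
[1] flags=0010 LT?F → skip
[2] flags=0010 CS?T → r3=0xaf
[3] flags=0010 LT?F → skip
[4] flags=1010 → (cmp)
[5] flags=1010 EQ?F → skip
[6] flags=1010 LS?F → skip
[7] flags=0010 → (cmp)
[8] flags=0010 LE?F → skip
[9] flags=0010 MI?F → skip
[10] flags=0010 EQ?F → skip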